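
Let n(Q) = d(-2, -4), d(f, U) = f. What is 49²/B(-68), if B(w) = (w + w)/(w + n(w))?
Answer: 84035/68 ≈ 1235.8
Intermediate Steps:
n(Q) = -2
B(w) = 2*w/(-2 + w) (B(w) = (w + w)/(w - 2) = (2*w)/(-2 + w) = 2*w/(-2 + w))
49²/B(-68) = 49²/((2*(-68)/(-2 - 68))) = 2401/((2*(-68)/(-70))) = 2401/((2*(-68)*(-1/70))) = 2401/(68/35) = 2401*(35/68) = 84035/68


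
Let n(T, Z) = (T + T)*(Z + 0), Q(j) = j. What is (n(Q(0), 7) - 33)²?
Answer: 1089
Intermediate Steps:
n(T, Z) = 2*T*Z (n(T, Z) = (2*T)*Z = 2*T*Z)
(n(Q(0), 7) - 33)² = (2*0*7 - 33)² = (0 - 33)² = (-33)² = 1089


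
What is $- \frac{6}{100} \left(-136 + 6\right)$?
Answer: $\frac{39}{5} \approx 7.8$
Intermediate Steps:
$- \frac{6}{100} \left(-136 + 6\right) = \left(-6\right) \frac{1}{100} \left(-130\right) = \left(- \frac{3}{50}\right) \left(-130\right) = \frac{39}{5}$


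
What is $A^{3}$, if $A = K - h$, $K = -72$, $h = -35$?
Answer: $-50653$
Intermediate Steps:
$A = -37$ ($A = -72 - -35 = -72 + 35 = -37$)
$A^{3} = \left(-37\right)^{3} = -50653$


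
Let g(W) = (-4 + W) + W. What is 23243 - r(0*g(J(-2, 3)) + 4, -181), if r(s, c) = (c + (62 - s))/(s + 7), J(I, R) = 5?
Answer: 255796/11 ≈ 23254.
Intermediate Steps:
g(W) = -4 + 2*W
r(s, c) = (62 + c - s)/(7 + s)
23243 - r(0*g(J(-2, 3)) + 4, -181) = 23243 - (62 - 181 - (0*(-4 + 2*5) + 4))/(7 + (0*(-4 + 2*5) + 4)) = 23243 - (62 - 181 - (0*(-4 + 10) + 4))/(7 + (0*(-4 + 10) + 4)) = 23243 - (62 - 181 - (0*6 + 4))/(7 + (0*6 + 4)) = 23243 - (62 - 181 - (0 + 4))/(7 + (0 + 4)) = 23243 - (62 - 181 - 1*4)/(7 + 4) = 23243 - (62 - 181 - 4)/11 = 23243 - (-123)/11 = 23243 - 1*(-123/11) = 23243 + 123/11 = 255796/11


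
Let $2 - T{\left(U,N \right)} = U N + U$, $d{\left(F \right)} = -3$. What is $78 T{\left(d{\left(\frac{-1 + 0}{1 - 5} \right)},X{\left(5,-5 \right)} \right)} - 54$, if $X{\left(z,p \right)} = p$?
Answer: $-834$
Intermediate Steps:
$T{\left(U,N \right)} = 2 - U - N U$ ($T{\left(U,N \right)} = 2 - \left(U N + U\right) = 2 - \left(N U + U\right) = 2 - \left(U + N U\right) = 2 - U - N U$)
$78 T{\left(d{\left(\frac{-1 + 0}{1 - 5} \right)},X{\left(5,-5 \right)} \right)} - 54 = 78 \left(2 - -3 - \left(-5\right) \left(-3\right)\right) - 54 = 78 \left(2 + 3 - 15\right) - 54 = 78 \left(-10\right) - 54 = -780 - 54 = -834$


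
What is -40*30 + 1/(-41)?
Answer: -49201/41 ≈ -1200.0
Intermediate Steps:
-40*30 + 1/(-41) = -1200 - 1/41 = -49201/41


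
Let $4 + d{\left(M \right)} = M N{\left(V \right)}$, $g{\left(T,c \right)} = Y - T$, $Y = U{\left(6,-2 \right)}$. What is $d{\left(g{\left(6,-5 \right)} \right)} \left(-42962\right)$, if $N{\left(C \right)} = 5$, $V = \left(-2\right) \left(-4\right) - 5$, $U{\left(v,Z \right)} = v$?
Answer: $171848$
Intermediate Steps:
$V = 3$ ($V = 8 - 5 = 3$)
$Y = 6$
$g{\left(T,c \right)} = 6 - T$
$d{\left(M \right)} = -4 + 5 M$ ($d{\left(M \right)} = -4 + M 5 = -4 + 5 M$)
$d{\left(g{\left(6,-5 \right)} \right)} \left(-42962\right) = \left(-4 + 5 \left(6 - 6\right)\right) \left(-42962\right) = \left(-4 + 5 \cdot 0\right) \left(-42962\right) = \left(-4 + 0\right) \left(-42962\right) = \left(-4\right) \left(-42962\right) = 171848$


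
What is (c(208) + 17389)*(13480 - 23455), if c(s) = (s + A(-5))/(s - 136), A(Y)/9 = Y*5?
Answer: -4162870075/24 ≈ -1.7345e+8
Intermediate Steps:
A(Y) = 45*Y (A(Y) = 9*(Y*5) = 9*(5*Y) = 45*Y)
c(s) = (-225 + s)/(-136 + s) (c(s) = (s + 45*(-5))/(s - 136) = (s - 225)/(-136 + s) = (-225 + s)/(-136 + s))
(c(208) + 17389)*(13480 - 23455) = ((-225 + 208)/(-136 + 208) + 17389)*(13480 - 23455) = (-17/72 + 17389)*(-9975) = (1251991/72)*(-9975) = -4162870075/24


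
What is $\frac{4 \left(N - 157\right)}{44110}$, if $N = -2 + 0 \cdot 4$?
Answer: $- \frac{318}{22055} \approx -0.014418$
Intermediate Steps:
$N = -2$ ($N = -2 + 0 = -2$)
$\frac{4 \left(N - 157\right)}{44110} = \frac{4 \left(-2 - 157\right)}{44110} = 4 \left(-159\right) \frac{1}{44110} = \left(-636\right) \frac{1}{44110} = - \frac{318}{22055}$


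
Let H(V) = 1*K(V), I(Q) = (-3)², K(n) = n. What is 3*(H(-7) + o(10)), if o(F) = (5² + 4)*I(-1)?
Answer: 762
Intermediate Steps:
I(Q) = 9
H(V) = V (H(V) = 1*V = V)
o(F) = 261 (o(F) = (5² + 4)*9 = (25 + 4)*9 = 29*9 = 261)
3*(H(-7) + o(10)) = 3*(-7 + 261) = 3*254 = 762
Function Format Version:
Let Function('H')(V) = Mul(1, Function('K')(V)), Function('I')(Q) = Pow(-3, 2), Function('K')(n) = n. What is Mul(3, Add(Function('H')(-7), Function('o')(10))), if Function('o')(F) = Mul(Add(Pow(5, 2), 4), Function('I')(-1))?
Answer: 762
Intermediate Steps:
Function('I')(Q) = 9
Function('H')(V) = V (Function('H')(V) = Mul(1, V) = V)
Function('o')(F) = 261 (Function('o')(F) = Mul(Add(Pow(5, 2), 4), 9) = Mul(Add(25, 4), 9) = Mul(29, 9) = 261)
Mul(3, Add(Function('H')(-7), Function('o')(10))) = Mul(3, Add(-7, 261)) = Mul(3, 254) = 762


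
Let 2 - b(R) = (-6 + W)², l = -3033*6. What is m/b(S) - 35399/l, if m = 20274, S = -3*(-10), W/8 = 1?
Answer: -184437727/18198 ≈ -10135.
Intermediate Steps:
W = 8 (W = 8*1 = 8)
l = -18198
S = 30
b(R) = -2 (b(R) = 2 - (-6 + 8)² = 2 - 1*2² = 2 - 1*4 = 2 - 4 = -2)
m/b(S) - 35399/l = 20274/(-2) - 35399/(-18198) = 20274*(-½) - 35399*(-1/18198) = -10137 + 35399/18198 = -184437727/18198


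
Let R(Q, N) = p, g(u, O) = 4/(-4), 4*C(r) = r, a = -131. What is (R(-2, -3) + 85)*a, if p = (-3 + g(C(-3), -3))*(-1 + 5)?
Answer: -9039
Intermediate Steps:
C(r) = r/4
g(u, O) = -1 (g(u, O) = 4*(-¼) = -1)
p = -16 (p = (-3 - 1)*(-1 + 5) = -4*4 = -16)
R(Q, N) = -16
(R(-2, -3) + 85)*a = (-16 + 85)*(-131) = 69*(-131) = -9039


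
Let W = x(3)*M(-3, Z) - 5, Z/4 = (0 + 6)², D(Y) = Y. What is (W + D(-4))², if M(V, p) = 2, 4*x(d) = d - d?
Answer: 81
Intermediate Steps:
x(d) = 0 (x(d) = (d - d)/4 = (¼)*0 = 0)
Z = 144 (Z = 4*(0 + 6)² = 4*6² = 4*36 = 144)
W = -5 (W = 0*2 - 5 = 0 - 5 = -5)
(W + D(-4))² = (-5 - 4)² = (-9)² = 81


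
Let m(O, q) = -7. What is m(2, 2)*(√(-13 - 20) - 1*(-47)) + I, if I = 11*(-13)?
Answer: -472 - 7*I*√33 ≈ -472.0 - 40.212*I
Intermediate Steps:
I = -143
m(2, 2)*(√(-13 - 20) - 1*(-47)) + I = -7*(√(-13 - 20) - 1*(-47)) - 143 = -7*(√(-33) + 47) - 143 = -7*(I*√33 + 47) - 143 = -7*(47 + I*√33) - 143 = (-329 - 7*I*√33) - 143 = -472 - 7*I*√33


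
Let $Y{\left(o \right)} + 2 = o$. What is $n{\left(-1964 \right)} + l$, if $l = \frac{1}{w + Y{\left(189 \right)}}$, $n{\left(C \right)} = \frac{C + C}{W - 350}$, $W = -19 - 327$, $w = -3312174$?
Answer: $\frac{1626185530}{288142869} \approx 5.6437$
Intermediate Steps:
$Y{\left(o \right)} = -2 + o$
$W = -346$
$n{\left(C \right)} = - \frac{C}{348}$ ($n{\left(C \right)} = \frac{C + C}{-346 - 350} = \frac{2 C}{-696} = 2 C \left(- \frac{1}{696}\right) = - \frac{C}{348}$)
$l = - \frac{1}{3311987}$ ($l = \frac{1}{-3312174 + \left(-2 + 189\right)} = \frac{1}{-3312174 + 187} = \frac{1}{-3311987} = - \frac{1}{3311987} \approx -3.0193 \cdot 10^{-7}$)
$n{\left(-1964 \right)} + l = \left(- \frac{1}{348}\right) \left(-1964\right) - \frac{1}{3311987} = \frac{491}{87} - \frac{1}{3311987} = \frac{1626185530}{288142869}$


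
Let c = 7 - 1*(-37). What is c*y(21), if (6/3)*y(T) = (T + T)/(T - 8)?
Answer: 924/13 ≈ 71.077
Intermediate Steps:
y(T) = T/(-8 + T) (y(T) = ((T + T)/(T - 8))/2 = ((2*T)/(-8 + T))/2 = (2*T/(-8 + T))/2 = T/(-8 + T))
c = 44 (c = 7 + 37 = 44)
c*y(21) = 44*(21/(-8 + 21)) = 44*(21/13) = 924/13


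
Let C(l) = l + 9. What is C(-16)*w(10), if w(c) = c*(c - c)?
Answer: 0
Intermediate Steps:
C(l) = 9 + l
w(c) = 0 (w(c) = c*0 = 0)
C(-16)*w(10) = (9 - 16)*0 = -7*0 = 0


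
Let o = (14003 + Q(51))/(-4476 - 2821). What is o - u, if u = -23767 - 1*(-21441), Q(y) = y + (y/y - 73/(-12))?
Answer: 203505131/87564 ≈ 2324.1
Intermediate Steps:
Q(y) = 85/12 + y (Q(y) = y + (1 - 73*(-1/12)) = y + (1 + 73/12) = y + 85/12 = 85/12 + y)
u = -2326 (u = -23767 + 21441 = -2326)
o = -168733/87564 (o = (14003 + (85/12 + 51))/(-4476 - 2821) = (14003 + 697/12)/(-7297) = (168733/12)*(-1/7297) = -168733/87564 ≈ -1.9270)
o - u = -168733/87564 - 1*(-2326) = -168733/87564 + 2326 = 203505131/87564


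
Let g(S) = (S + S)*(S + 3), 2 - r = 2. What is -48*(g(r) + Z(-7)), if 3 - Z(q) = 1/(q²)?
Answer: -7008/49 ≈ -143.02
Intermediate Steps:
Z(q) = 3 - 1/q² (Z(q) = 3 - 1/(q²) = 3 - 1/q²)
r = 0 (r = 2 - 1*2 = 2 - 2 = 0)
g(S) = 2*S*(3 + S) (g(S) = (2*S)*(3 + S) = 2*S*(3 + S))
-48*(g(r) + Z(-7)) = -48*(2*0*(3 + 0) + (3 - 1/(-7)²)) = -48*(2*0*3 + (3 - 1*1/49)) = -48*(0 + (3 - 1/49)) = -48*(0 + 146/49) = -48*146/49 = -7008/49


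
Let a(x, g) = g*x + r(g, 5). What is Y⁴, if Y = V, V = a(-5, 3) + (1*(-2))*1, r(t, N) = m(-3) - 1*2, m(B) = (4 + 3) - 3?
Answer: 50625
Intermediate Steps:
m(B) = 4 (m(B) = 7 - 3 = 4)
r(t, N) = 2 (r(t, N) = 4 - 1*2 = 4 - 2 = 2)
a(x, g) = 2 + g*x (a(x, g) = g*x + 2 = 2 + g*x)
V = -15 (V = (2 + 3*(-5)) + (1*(-2))*1 = (2 - 15) - 2*1 = -13 - 2 = -15)
Y = -15
Y⁴ = (-15)⁴ = 50625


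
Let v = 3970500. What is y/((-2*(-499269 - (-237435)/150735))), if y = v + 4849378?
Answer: 44315477011/5017138352 ≈ 8.8328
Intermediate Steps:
y = 8819878 (y = 3970500 + 4849378 = 8819878)
y/((-2*(-499269 - (-237435)/150735))) = 8819878/((-2*(-499269 - (-237435)/150735))) = 8819878/((-2*(-499269 - 1*(-15829/10049)))) = 8819878/((-2*(-499269 + 15829/10049))) = 8819878/((-2*(-5017138352/10049))) = 8819878/(10034276704/10049) = 8819878*(10049/10034276704) = 44315477011/5017138352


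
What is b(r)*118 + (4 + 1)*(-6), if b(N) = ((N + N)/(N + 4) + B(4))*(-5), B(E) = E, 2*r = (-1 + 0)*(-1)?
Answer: -22690/9 ≈ -2521.1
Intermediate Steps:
r = ½ (r = ((-1 + 0)*(-1))/2 = (-1*(-1))/2 = (½)*1 = ½ ≈ 0.50000)
b(N) = -20 - 10*N/(4 + N) (b(N) = ((N + N)/(N + 4) + 4)*(-5) = ((2*N)/(4 + N) + 4)*(-5) = (2*N/(4 + N) + 4)*(-5) = (4 + 2*N/(4 + N))*(-5) = -20 - 10*N/(4 + N))
b(r)*118 + (4 + 1)*(-6) = (10*(-8 - 3*½)/(4 + ½))*118 + (4 + 1)*(-6) = (10*(-8 - 3/2)/(9/2))*118 + 5*(-6) = (10*(2/9)*(-19/2))*118 - 30 = -190/9*118 - 30 = -22420/9 - 30 = -22690/9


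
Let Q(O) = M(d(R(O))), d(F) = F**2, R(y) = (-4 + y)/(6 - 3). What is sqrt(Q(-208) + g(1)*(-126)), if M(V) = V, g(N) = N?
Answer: sqrt(43810)/3 ≈ 69.769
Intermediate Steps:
R(y) = -4/3 + y/3 (R(y) = (-4 + y)/3 = (-4 + y)*(1/3) = -4/3 + y/3)
Q(O) = (-4/3 + O/3)**2
sqrt(Q(-208) + g(1)*(-126)) = sqrt((-4 - 208)**2/9 + 1*(-126)) = sqrt((1/9)*(-212)**2 - 126) = sqrt((1/9)*44944 - 126) = sqrt(44944/9 - 126) = sqrt(43810/9) = sqrt(43810)/3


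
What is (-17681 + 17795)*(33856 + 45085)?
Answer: 8999274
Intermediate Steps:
(-17681 + 17795)*(33856 + 45085) = 114*78941 = 8999274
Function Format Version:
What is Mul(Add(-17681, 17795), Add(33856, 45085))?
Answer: 8999274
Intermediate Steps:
Mul(Add(-17681, 17795), Add(33856, 45085)) = Mul(114, 78941) = 8999274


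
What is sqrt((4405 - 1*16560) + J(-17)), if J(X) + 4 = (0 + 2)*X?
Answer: I*sqrt(12193) ≈ 110.42*I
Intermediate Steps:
J(X) = -4 + 2*X (J(X) = -4 + (0 + 2)*X = -4 + 2*X)
sqrt((4405 - 1*16560) + J(-17)) = sqrt((4405 - 1*16560) + (-4 + 2*(-17))) = sqrt((4405 - 16560) + (-4 - 34)) = sqrt(-12155 - 38) = sqrt(-12193) = I*sqrt(12193)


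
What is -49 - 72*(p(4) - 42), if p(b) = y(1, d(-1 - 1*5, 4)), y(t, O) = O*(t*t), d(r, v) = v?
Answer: 2687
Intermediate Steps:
y(t, O) = O*t²
p(b) = 4 (p(b) = 4*1² = 4*1 = 4)
-49 - 72*(p(4) - 42) = -49 - 72*(4 - 42) = -49 - 72*(-38) = -49 + 2736 = 2687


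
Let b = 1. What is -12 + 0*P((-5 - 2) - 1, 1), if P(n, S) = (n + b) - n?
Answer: -12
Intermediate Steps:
P(n, S) = 1 (P(n, S) = (n + 1) - n = (1 + n) - n = 1)
-12 + 0*P((-5 - 2) - 1, 1) = -12 + 0*1 = -12 + 0 = -12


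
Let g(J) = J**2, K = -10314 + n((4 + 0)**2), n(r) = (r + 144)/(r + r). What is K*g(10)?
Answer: -1030900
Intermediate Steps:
n(r) = (144 + r)/(2*r) (n(r) = (144 + r)/((2*r)) = (144 + r)*(1/(2*r)) = (144 + r)/(2*r))
K = -10309 (K = -10314 + (144 + (4 + 0)**2)/(2*((4 + 0)**2)) = -10314 + (144 + 4**2)/(2*(4**2)) = -10314 + (1/2)*(144 + 16)/16 = -10314 + (1/2)*(1/16)*160 = -10314 + 5 = -10309)
K*g(10) = -10309*10**2 = -10309*100 = -1030900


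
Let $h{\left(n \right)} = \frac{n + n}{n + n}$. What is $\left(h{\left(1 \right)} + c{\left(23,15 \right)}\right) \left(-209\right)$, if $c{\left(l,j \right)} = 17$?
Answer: $-3762$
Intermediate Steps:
$h{\left(n \right)} = 1$ ($h{\left(n \right)} = \frac{2 n}{2 n} = 2 n \frac{1}{2 n} = 1$)
$\left(h{\left(1 \right)} + c{\left(23,15 \right)}\right) \left(-209\right) = \left(1 + 17\right) \left(-209\right) = 18 \left(-209\right) = -3762$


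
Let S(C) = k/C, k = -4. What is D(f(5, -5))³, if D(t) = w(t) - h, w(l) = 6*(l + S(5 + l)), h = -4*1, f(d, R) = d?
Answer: 3944312/125 ≈ 31555.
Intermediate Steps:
h = -4
S(C) = -4/C
w(l) = -24/(5 + l) + 6*l (w(l) = 6*(l - 4/(5 + l)) = -24/(5 + l) + 6*l)
D(t) = 4 + 6*(-4 + t*(5 + t))/(5 + t) (D(t) = 6*(-4 + t*(5 + t))/(5 + t) - 1*(-4) = 6*(-4 + t*(5 + t))/(5 + t) + 4 = 4 + 6*(-4 + t*(5 + t))/(5 + t))
D(f(5, -5))³ = (2*(-2 + 3*5² + 17*5)/(5 + 5))³ = (2*(-2 + 3*25 + 85)/10)³ = (2*(⅒)*(-2 + 75 + 85))³ = (2*(⅒)*158)³ = (158/5)³ = 3944312/125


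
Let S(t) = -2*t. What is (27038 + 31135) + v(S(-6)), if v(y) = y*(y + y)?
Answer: 58461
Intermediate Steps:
v(y) = 2*y² (v(y) = y*(2*y) = 2*y²)
(27038 + 31135) + v(S(-6)) = (27038 + 31135) + 2*(-2*(-6))² = 58173 + 2*12² = 58173 + 2*144 = 58173 + 288 = 58461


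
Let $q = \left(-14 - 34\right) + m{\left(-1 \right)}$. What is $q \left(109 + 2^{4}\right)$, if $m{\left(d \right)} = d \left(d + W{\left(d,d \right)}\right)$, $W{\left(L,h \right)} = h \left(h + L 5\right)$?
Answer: $-6625$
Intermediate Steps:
$W{\left(L,h \right)} = h \left(h + 5 L\right)$
$m{\left(d \right)} = d \left(d + 6 d^{2}\right)$ ($m{\left(d \right)} = d \left(d + d \left(d + 5 d\right)\right) = d \left(d + d 6 d\right) = d \left(d + 6 d^{2}\right)$)
$q = -53$ ($q = \left(-14 - 34\right) + \left(-1\right)^{2} \left(1 + 6 \left(-1\right)\right) = -48 + 1 \left(1 - 6\right) = -48 + 1 \left(-5\right) = -48 - 5 = -53$)
$q \left(109 + 2^{4}\right) = - 53 \left(109 + 2^{4}\right) = - 53 \left(109 + 16\right) = \left(-53\right) 125 = -6625$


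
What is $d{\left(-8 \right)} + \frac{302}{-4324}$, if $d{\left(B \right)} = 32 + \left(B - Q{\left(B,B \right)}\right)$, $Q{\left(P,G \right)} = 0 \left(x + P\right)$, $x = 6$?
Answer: $\frac{51737}{2162} \approx 23.93$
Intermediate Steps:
$Q{\left(P,G \right)} = 0$ ($Q{\left(P,G \right)} = 0 \left(6 + P\right) = 0$)
$d{\left(B \right)} = 32 + B$ ($d{\left(B \right)} = 32 + \left(B - 0\right) = 32 + \left(B + 0\right) = 32 + B$)
$d{\left(-8 \right)} + \frac{302}{-4324} = \left(32 - 8\right) + \frac{302}{-4324} = 24 + 302 \left(- \frac{1}{4324}\right) = 24 - \frac{151}{2162} = \frac{51737}{2162}$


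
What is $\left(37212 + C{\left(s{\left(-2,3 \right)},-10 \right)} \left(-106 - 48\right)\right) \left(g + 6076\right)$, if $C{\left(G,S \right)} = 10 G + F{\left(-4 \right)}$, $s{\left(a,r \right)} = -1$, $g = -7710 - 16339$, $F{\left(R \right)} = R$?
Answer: $-707561064$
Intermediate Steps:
$g = -24049$ ($g = -7710 - 16339 = -24049$)
$C{\left(G,S \right)} = -4 + 10 G$ ($C{\left(G,S \right)} = 10 G - 4 = -4 + 10 G$)
$\left(37212 + C{\left(s{\left(-2,3 \right)},-10 \right)} \left(-106 - 48\right)\right) \left(g + 6076\right) = \left(37212 + \left(-4 + 10 \left(-1\right)\right) \left(-106 - 48\right)\right) \left(-24049 + 6076\right) = \left(37212 + \left(-4 - 10\right) \left(-106 - 48\right)\right) \left(-17973\right) = \left(37212 - -2156\right) \left(-17973\right) = \left(37212 + 2156\right) \left(-17973\right) = 39368 \left(-17973\right) = -707561064$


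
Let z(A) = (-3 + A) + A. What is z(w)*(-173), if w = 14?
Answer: -4325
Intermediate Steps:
z(A) = -3 + 2*A
z(w)*(-173) = (-3 + 2*14)*(-173) = (-3 + 28)*(-173) = 25*(-173) = -4325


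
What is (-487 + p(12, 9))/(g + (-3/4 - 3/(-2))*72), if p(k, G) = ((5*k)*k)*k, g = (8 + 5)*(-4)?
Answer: 8153/2 ≈ 4076.5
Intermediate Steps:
g = -52 (g = 13*(-4) = -52)
p(k, G) = 5*k**3 (p(k, G) = (5*k**2)*k = 5*k**3)
(-487 + p(12, 9))/(g + (-3/4 - 3/(-2))*72) = (-487 + 5*12**3)/(-52 + (-3/4 - 3/(-2))*72) = (-487 + 5*1728)/(-52 + (-3*1/4 - 3*(-1/2))*72) = (-487 + 8640)/(-52 + (-3/4 + 3/2)*72) = 8153/(-52 + (3/4)*72) = 8153/(-52 + 54) = 8153/2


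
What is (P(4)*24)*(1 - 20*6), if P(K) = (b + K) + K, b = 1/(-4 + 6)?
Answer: -24276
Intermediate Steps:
b = ½ (b = 1/2 = ½ ≈ 0.50000)
P(K) = ½ + 2*K (P(K) = (½ + K) + K = ½ + 2*K)
(P(4)*24)*(1 - 20*6) = ((½ + 2*4)*24)*(1 - 20*6) = ((½ + 8)*24)*(1 - 5*24) = ((17/2)*24)*(1 - 120) = 204*(-119) = -24276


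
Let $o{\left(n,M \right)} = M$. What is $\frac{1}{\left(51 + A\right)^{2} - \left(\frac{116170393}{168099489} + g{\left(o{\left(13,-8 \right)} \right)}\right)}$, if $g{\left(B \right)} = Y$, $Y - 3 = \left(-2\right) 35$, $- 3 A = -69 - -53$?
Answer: $\frac{168099489}{544600884851} \approx 0.00030867$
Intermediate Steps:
$A = \frac{16}{3}$ ($A = - \frac{-69 - -53}{3} = - \frac{-69 + 53}{3} = \left(- \frac{1}{3}\right) \left(-16\right) = \frac{16}{3} \approx 5.3333$)
$Y = -67$ ($Y = 3 - 70 = -67$)
$g{\left(B \right)} = -67$
$\frac{1}{\left(51 + A\right)^{2} - \left(\frac{116170393}{168099489} + g{\left(o{\left(13,-8 \right)} \right)}\right)} = \frac{1}{\left(51 + \frac{16}{3}\right)^{2} + \left(\left(\frac{5428}{16011} - \frac{10815}{10499}\right) - -67\right)} = \frac{1}{\left(\frac{169}{3}\right)^{2} + \left(\left(5428 \cdot \frac{1}{16011} - \frac{10815}{10499}\right) + 67\right)} = \frac{1}{\frac{28561}{9} + \left(\left(\frac{5428}{16011} - \frac{10815}{10499}\right) + 67\right)} = \frac{1}{\frac{28561}{9} + \left(- \frac{116170393}{168099489} + 67\right)} = \frac{1}{\frac{28561}{9} + \frac{11146495370}{168099489}} = \frac{1}{\frac{544600884851}{168099489}} = \frac{168099489}{544600884851}$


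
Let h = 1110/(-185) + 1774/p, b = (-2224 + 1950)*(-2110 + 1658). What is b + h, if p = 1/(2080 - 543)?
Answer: 2850480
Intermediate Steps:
p = 1/1537 ≈ 0.00065062
b = 123848 (b = -274*(-452) = 123848)
h = 2726632 (h = 1110/(-185) + 1774/(1/1537) = 1110*(-1/185) + 1774*1537 = -6 + 2726638 = 2726632)
b + h = 123848 + 2726632 = 2850480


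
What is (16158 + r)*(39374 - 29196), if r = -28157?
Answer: -122125822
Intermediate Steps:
(16158 + r)*(39374 - 29196) = (16158 - 28157)*(39374 - 29196) = -11999*10178 = -122125822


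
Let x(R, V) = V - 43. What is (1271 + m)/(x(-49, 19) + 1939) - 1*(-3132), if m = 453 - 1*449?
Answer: 1199811/383 ≈ 3132.7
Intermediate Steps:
x(R, V) = -43 + V
m = 4 (m = 453 - 449 = 4)
(1271 + m)/(x(-49, 19) + 1939) - 1*(-3132) = (1271 + 4)/((-43 + 19) + 1939) - 1*(-3132) = 1275/(-24 + 1939) + 3132 = 1275/1915 + 3132 = 1275*(1/1915) + 3132 = 255/383 + 3132 = 1199811/383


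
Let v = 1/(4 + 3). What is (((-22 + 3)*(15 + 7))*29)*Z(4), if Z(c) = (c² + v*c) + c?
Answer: -1745568/7 ≈ -2.4937e+5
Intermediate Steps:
v = ⅐ (v = 1/7 = ⅐ ≈ 0.14286)
Z(c) = c² + 8*c/7 (Z(c) = (c² + c/7) + c = c² + 8*c/7)
(((-22 + 3)*(15 + 7))*29)*Z(4) = (((-22 + 3)*(15 + 7))*29)*((⅐)*4*(8 + 7*4)) = (-19*22*29)*((⅐)*4*(8 + 28)) = (-418*29)*((⅐)*4*36) = -12122*144/7 = -1745568/7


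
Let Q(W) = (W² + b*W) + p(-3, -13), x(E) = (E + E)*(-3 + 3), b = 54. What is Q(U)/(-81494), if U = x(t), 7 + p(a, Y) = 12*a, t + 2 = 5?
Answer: 43/81494 ≈ 0.00052765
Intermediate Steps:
t = 3 (t = -2 + 5 = 3)
p(a, Y) = -7 + 12*a
x(E) = 0 (x(E) = (2*E)*0 = 0)
U = 0
Q(W) = -43 + W² + 54*W (Q(W) = (W² + 54*W) + (-7 + 12*(-3)) = (W² + 54*W) + (-7 - 36) = (W² + 54*W) - 43 = -43 + W² + 54*W)
Q(U)/(-81494) = (-43 + 0² + 54*0)/(-81494) = (-43 + 0 + 0)*(-1/81494) = -43*(-1/81494) = 43/81494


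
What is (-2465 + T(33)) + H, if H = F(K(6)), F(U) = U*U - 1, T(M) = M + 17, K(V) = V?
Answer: -2380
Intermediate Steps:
T(M) = 17 + M
F(U) = -1 + U**2 (F(U) = U**2 - 1 = -1 + U**2)
H = 35 (H = -1 + 6**2 = -1 + 36 = 35)
(-2465 + T(33)) + H = (-2465 + (17 + 33)) + 35 = (-2465 + 50) + 35 = -2415 + 35 = -2380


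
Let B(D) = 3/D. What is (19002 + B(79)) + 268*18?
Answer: 1882257/79 ≈ 23826.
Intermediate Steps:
(19002 + B(79)) + 268*18 = (19002 + 3/79) + 268*18 = (19002 + 3*(1/79)) + 4824 = (19002 + 3/79) + 4824 = 1501161/79 + 4824 = 1882257/79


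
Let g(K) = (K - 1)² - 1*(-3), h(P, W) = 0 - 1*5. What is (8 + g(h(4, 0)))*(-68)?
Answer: -3196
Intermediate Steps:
h(P, W) = -5 (h(P, W) = 0 - 5 = -5)
g(K) = 3 + (-1 + K)² (g(K) = (-1 + K)² + 3 = 3 + (-1 + K)²)
(8 + g(h(4, 0)))*(-68) = (8 + (3 + (-1 - 5)²))*(-68) = (8 + (3 + (-6)²))*(-68) = (8 + (3 + 36))*(-68) = (8 + 39)*(-68) = 47*(-68) = -3196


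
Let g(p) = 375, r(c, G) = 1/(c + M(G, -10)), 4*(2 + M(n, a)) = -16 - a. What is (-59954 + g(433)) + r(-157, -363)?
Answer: -19124861/321 ≈ -59579.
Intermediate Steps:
M(n, a) = -6 - a/4 (M(n, a) = -2 + (-16 - a)/4 = -2 + (-4 - a/4) = -6 - a/4)
r(c, G) = 1/(-7/2 + c) (r(c, G) = 1/(c + (-6 - 1/4*(-10))) = 1/(c + (-6 + 5/2)) = 1/(c - 7/2) = 1/(-7/2 + c))
(-59954 + g(433)) + r(-157, -363) = (-59954 + 375) + 2/(-7 + 2*(-157)) = -59579 + 2/(-7 - 314) = -59579 + 2/(-321) = -59579 + 2*(-1/321) = -59579 - 2/321 = -19124861/321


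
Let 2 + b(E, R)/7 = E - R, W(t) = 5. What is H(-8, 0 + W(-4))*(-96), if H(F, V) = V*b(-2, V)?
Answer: 30240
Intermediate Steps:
b(E, R) = -14 - 7*R + 7*E (b(E, R) = -14 + 7*(E - R) = -14 + (-7*R + 7*E) = -14 - 7*R + 7*E)
H(F, V) = V*(-28 - 7*V) (H(F, V) = V*(-14 - 7*V + 7*(-2)) = V*(-14 - 7*V - 14) = V*(-28 - 7*V))
H(-8, 0 + W(-4))*(-96) = -7*(0 + 5)*(4 + (0 + 5))*(-96) = -7*5*(4 + 5)*(-96) = -7*5*9*(-96) = -315*(-96) = 30240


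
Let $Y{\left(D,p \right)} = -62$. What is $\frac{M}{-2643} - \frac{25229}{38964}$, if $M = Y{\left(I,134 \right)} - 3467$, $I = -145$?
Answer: $\frac{7869301}{11442428} \approx 0.68773$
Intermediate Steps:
$M = -3529$ ($M = -62 - 3467 = -3529$)
$\frac{M}{-2643} - \frac{25229}{38964} = - \frac{3529}{-2643} - \frac{25229}{38964} = \left(-3529\right) \left(- \frac{1}{2643}\right) - \frac{25229}{38964} = \frac{3529}{2643} - \frac{25229}{38964} = \frac{7869301}{11442428}$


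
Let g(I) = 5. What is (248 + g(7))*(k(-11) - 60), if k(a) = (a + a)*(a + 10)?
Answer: -9614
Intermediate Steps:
k(a) = 2*a*(10 + a) (k(a) = (2*a)*(10 + a) = 2*a*(10 + a))
(248 + g(7))*(k(-11) - 60) = (248 + 5)*(2*(-11)*(10 - 11) - 60) = 253*(2*(-11)*(-1) - 60) = 253*(22 - 60) = 253*(-38) = -9614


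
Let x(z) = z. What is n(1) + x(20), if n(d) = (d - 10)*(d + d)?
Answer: 2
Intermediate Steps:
n(d) = 2*d*(-10 + d) (n(d) = (-10 + d)*(2*d) = 2*d*(-10 + d))
n(1) + x(20) = 2*1*(-10 + 1) + 20 = 2*1*(-9) + 20 = -18 + 20 = 2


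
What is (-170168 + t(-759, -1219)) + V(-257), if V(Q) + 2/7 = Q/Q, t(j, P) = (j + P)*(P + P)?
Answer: 32565377/7 ≈ 4.6522e+6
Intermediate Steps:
t(j, P) = 2*P*(P + j) (t(j, P) = (P + j)*(2*P) = 2*P*(P + j))
V(Q) = 5/7 (V(Q) = -2/7 + Q/Q = -2/7 + 1 = 5/7)
(-170168 + t(-759, -1219)) + V(-257) = (-170168 + 2*(-1219)*(-1219 - 759)) + 5/7 = (-170168 + 2*(-1219)*(-1978)) + 5/7 = (-170168 + 4822364) + 5/7 = 4652196 + 5/7 = 32565377/7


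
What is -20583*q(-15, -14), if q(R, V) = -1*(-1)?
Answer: -20583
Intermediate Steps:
q(R, V) = 1
-20583*q(-15, -14) = -20583*1 = -20583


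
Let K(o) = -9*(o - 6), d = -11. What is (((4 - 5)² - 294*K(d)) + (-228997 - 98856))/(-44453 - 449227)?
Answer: 5649/7480 ≈ 0.75521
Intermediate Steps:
K(o) = 54 - 9*o (K(o) = -9*(-6 + o) = 54 - 9*o)
(((4 - 5)² - 294*K(d)) + (-228997 - 98856))/(-44453 - 449227) = (((4 - 5)² - 294*(54 - 9*(-11))) + (-228997 - 98856))/(-44453 - 449227) = (((-1)² - 294*(54 + 99)) - 327853)/(-493680) = ((1 - 294*153) - 327853)*(-1/493680) = ((1 - 44982) - 327853)*(-1/493680) = (-44981 - 327853)*(-1/493680) = -372834*(-1/493680) = 5649/7480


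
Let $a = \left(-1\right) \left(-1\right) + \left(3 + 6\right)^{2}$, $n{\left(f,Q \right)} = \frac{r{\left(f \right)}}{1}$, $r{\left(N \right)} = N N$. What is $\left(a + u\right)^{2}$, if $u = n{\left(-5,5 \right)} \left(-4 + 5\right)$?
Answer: $11449$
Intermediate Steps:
$r{\left(N \right)} = N^{2}$
$n{\left(f,Q \right)} = f^{2}$ ($n{\left(f,Q \right)} = \frac{f^{2}}{1} = f^{2} \cdot 1 = f^{2}$)
$u = 25$ ($u = \left(-5\right)^{2} \left(-4 + 5\right) = 25 \cdot 1 = 25$)
$a = 82$ ($a = 1 + 9^{2} = 1 + 81 = 82$)
$\left(a + u\right)^{2} = \left(82 + 25\right)^{2} = 107^{2} = 11449$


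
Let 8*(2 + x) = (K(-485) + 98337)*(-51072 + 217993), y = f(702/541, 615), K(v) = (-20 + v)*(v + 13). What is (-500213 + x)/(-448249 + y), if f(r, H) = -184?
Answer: -56197798217/3587464 ≈ -15665.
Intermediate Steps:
K(v) = (-20 + v)*(13 + v)
y = -184
x = 56201799921/8 (x = -2 + (((-260 + (-485)**2 - 7*(-485)) + 98337)*(-51072 + 217993))/8 = -2 + (((-260 + 235225 + 3395) + 98337)*166921)/8 = -2 + ((238360 + 98337)*166921)/8 = -2 + (336697*166921)/8 = -2 + (1/8)*56201799937 = -2 + 56201799937/8 = 56201799921/8 ≈ 7.0252e+9)
(-500213 + x)/(-448249 + y) = (-500213 + 56201799921/8)/(-448249 - 184) = (56197798217/8)/(-448433) = (56197798217/8)*(-1/448433) = -56197798217/3587464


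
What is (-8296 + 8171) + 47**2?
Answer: 2084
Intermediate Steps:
(-8296 + 8171) + 47**2 = -125 + 2209 = 2084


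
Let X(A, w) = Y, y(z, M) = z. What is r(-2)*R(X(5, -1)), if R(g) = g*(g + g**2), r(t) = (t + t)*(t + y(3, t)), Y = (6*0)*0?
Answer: 0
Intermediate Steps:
Y = 0 (Y = 0*0 = 0)
X(A, w) = 0
r(t) = 2*t*(3 + t) (r(t) = (t + t)*(t + 3) = (2*t)*(3 + t) = 2*t*(3 + t))
r(-2)*R(X(5, -1)) = (2*(-2)*(3 - 2))*(0**2*(1 + 0)) = (2*(-2)*1)*(0*1) = -4*0 = 0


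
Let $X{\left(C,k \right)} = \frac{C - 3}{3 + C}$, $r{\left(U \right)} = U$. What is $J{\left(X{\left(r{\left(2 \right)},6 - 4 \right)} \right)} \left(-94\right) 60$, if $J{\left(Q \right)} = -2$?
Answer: $11280$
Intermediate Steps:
$X{\left(C,k \right)} = \frac{-3 + C}{3 + C}$
$J{\left(X{\left(r{\left(2 \right)},6 - 4 \right)} \right)} \left(-94\right) 60 = \left(-2\right) \left(-94\right) 60 = 188 \cdot 60 = 11280$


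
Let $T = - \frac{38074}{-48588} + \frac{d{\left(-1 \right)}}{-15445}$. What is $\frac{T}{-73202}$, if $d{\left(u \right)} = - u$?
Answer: $- \frac{294002171}{27466915197660} \approx -1.0704 \cdot 10^{-5}$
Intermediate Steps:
$T = \frac{294002171}{375220830}$ ($T = - \frac{38074}{-48588} + \frac{\left(-1\right) \left(-1\right)}{-15445} = \left(-38074\right) \left(- \frac{1}{48588}\right) + 1 \left(- \frac{1}{15445}\right) = \frac{19037}{24294} - \frac{1}{15445} = \frac{294002171}{375220830} \approx 0.78354$)
$\frac{T}{-73202} = \frac{294002171}{375220830 \left(-73202\right)} = \frac{294002171}{375220830} \left(- \frac{1}{73202}\right) = - \frac{294002171}{27466915197660}$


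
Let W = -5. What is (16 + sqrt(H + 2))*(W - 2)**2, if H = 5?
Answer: 784 + 49*sqrt(7) ≈ 913.64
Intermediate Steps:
(16 + sqrt(H + 2))*(W - 2)**2 = (16 + sqrt(5 + 2))*(-5 - 2)**2 = (16 + sqrt(7))*(-7)**2 = (16 + sqrt(7))*49 = 784 + 49*sqrt(7)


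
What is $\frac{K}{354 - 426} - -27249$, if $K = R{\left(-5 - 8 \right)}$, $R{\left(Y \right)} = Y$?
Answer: $\frac{1961941}{72} \approx 27249.0$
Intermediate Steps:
$K = -13$ ($K = -5 - 8 = -13$)
$\frac{K}{354 - 426} - -27249 = \frac{1}{354 - 426} \left(-13\right) - -27249 = \frac{1}{-72} \left(-13\right) + 27249 = \left(- \frac{1}{72}\right) \left(-13\right) + 27249 = \frac{13}{72} + 27249 = \frac{1961941}{72}$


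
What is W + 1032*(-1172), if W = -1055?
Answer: -1210559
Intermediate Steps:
W + 1032*(-1172) = -1055 + 1032*(-1172) = -1055 - 1209504 = -1210559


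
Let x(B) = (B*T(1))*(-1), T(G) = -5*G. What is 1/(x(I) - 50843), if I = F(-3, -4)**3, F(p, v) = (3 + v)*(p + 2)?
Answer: -1/50838 ≈ -1.9670e-5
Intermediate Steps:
F(p, v) = (2 + p)*(3 + v) (F(p, v) = (3 + v)*(2 + p) = (2 + p)*(3 + v))
I = 1 (I = (6 + 2*(-4) + 3*(-3) - 3*(-4))**3 = (6 - 8 - 9 + 12)**3 = 1**3 = 1)
x(B) = 5*B (x(B) = (B*(-5*1))*(-1) = (B*(-5))*(-1) = -5*B*(-1) = 5*B)
1/(x(I) - 50843) = 1/(5*1 - 50843) = 1/(5 - 50843) = 1/(-50838) = -1/50838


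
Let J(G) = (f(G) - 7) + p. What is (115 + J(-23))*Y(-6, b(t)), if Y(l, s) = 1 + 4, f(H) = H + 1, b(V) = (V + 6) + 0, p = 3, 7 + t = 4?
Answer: 445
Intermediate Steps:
t = -3 (t = -7 + 4 = -3)
b(V) = 6 + V (b(V) = (6 + V) + 0 = 6 + V)
f(H) = 1 + H
Y(l, s) = 5
J(G) = -3 + G (J(G) = ((1 + G) - 7) + 3 = (-6 + G) + 3 = -3 + G)
(115 + J(-23))*Y(-6, b(t)) = (115 + (-3 - 23))*5 = (115 - 26)*5 = 89*5 = 445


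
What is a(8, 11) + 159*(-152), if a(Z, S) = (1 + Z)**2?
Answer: -24087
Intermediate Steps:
a(8, 11) + 159*(-152) = (1 + 8)**2 + 159*(-152) = 9**2 - 24168 = 81 - 24168 = -24087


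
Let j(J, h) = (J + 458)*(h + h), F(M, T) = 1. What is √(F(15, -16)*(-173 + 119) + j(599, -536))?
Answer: I*√1133158 ≈ 1064.5*I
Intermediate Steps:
j(J, h) = 2*h*(458 + J) (j(J, h) = (458 + J)*(2*h) = 2*h*(458 + J))
√(F(15, -16)*(-173 + 119) + j(599, -536)) = √(1*(-173 + 119) + 2*(-536)*(458 + 599)) = √(1*(-54) + 2*(-536)*1057) = √(-54 - 1133104) = √(-1133158) = I*√1133158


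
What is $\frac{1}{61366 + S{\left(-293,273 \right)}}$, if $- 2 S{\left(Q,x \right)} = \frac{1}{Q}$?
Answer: $\frac{586}{35960477} \approx 1.6296 \cdot 10^{-5}$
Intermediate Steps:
$S{\left(Q,x \right)} = - \frac{1}{2 Q}$
$\frac{1}{61366 + S{\left(-293,273 \right)}} = \frac{1}{61366 - \frac{1}{2 \left(-293\right)}} = \frac{1}{61366 - - \frac{1}{586}} = \frac{1}{61366 + \frac{1}{586}} = \frac{1}{\frac{35960477}{586}} = \frac{586}{35960477}$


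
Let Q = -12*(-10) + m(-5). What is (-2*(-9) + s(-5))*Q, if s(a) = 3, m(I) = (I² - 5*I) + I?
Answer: 3465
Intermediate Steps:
m(I) = I² - 4*I
Q = 165 (Q = -12*(-10) - 5*(-4 - 5) = 120 - 5*(-9) = 120 + 45 = 165)
(-2*(-9) + s(-5))*Q = (-2*(-9) + 3)*165 = (18 + 3)*165 = 21*165 = 3465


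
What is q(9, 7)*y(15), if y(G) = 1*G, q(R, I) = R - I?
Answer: 30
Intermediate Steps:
y(G) = G
q(9, 7)*y(15) = (9 - 1*7)*15 = (9 - 7)*15 = 2*15 = 30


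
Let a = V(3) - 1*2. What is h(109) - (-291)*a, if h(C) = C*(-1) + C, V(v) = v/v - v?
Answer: -1164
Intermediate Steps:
V(v) = 1 - v
a = -4 (a = (1 - 1*3) - 1*2 = (1 - 3) - 2 = -2 - 2 = -4)
h(C) = 0 (h(C) = -C + C = 0)
h(109) - (-291)*a = 0 - (-291)*(-4) = 0 - 1*1164 = 0 - 1164 = -1164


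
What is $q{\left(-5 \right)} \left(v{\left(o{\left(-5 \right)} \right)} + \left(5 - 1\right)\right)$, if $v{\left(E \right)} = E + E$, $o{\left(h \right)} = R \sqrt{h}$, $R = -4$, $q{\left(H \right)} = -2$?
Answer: $-8 + 16 i \sqrt{5} \approx -8.0 + 35.777 i$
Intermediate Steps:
$o{\left(h \right)} = - 4 \sqrt{h}$
$v{\left(E \right)} = 2 E$
$q{\left(-5 \right)} \left(v{\left(o{\left(-5 \right)} \right)} + \left(5 - 1\right)\right) = - 2 \left(2 \left(- 4 \sqrt{-5}\right) + \left(5 - 1\right)\right) = - 2 \left(2 \left(- 4 i \sqrt{5}\right) + 4\right) = - 2 \left(- 8 i \sqrt{5} + 4\right) = - 2 \left(4 - 8 i \sqrt{5}\right) = -8 + 16 i \sqrt{5}$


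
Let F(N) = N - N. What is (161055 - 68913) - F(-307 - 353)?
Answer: 92142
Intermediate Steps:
F(N) = 0
(161055 - 68913) - F(-307 - 353) = (161055 - 68913) - 1*0 = 92142 + 0 = 92142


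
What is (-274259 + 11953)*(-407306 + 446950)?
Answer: -10398859064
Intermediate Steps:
(-274259 + 11953)*(-407306 + 446950) = -262306*39644 = -10398859064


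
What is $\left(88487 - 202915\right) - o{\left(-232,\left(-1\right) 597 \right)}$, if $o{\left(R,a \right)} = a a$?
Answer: $-470837$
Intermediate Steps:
$o{\left(R,a \right)} = a^{2}$
$\left(88487 - 202915\right) - o{\left(-232,\left(-1\right) 597 \right)} = \left(88487 - 202915\right) - \left(\left(-1\right) 597\right)^{2} = -114428 - \left(-597\right)^{2} = -114428 - 356409 = -470837$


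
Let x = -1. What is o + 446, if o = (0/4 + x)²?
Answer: 447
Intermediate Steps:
o = 1 (o = (0/4 - 1)² = (0*(¼) - 1)² = (0 - 1)² = (-1)² = 1)
o + 446 = 1 + 446 = 447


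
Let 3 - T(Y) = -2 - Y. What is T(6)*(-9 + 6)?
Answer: -33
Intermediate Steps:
T(Y) = 5 + Y (T(Y) = 3 - (-2 - Y) = 3 + (2 + Y) = 5 + Y)
T(6)*(-9 + 6) = (5 + 6)*(-9 + 6) = 11*(-3) = -33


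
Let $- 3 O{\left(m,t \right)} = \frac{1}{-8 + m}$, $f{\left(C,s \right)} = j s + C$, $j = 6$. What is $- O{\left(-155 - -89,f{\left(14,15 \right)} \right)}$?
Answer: $- \frac{1}{222} \approx -0.0045045$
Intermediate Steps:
$f{\left(C,s \right)} = C + 6 s$ ($f{\left(C,s \right)} = 6 s + C = C + 6 s$)
$O{\left(m,t \right)} = - \frac{1}{3 \left(-8 + m\right)}$
$- O{\left(-155 - -89,f{\left(14,15 \right)} \right)} = - \frac{-1}{-24 + 3 \left(-155 - -89\right)} = - \frac{-1}{-24 + 3 \left(-155 + 89\right)} = - \frac{-1}{-24 + 3 \left(-66\right)} = - \frac{-1}{-24 - 198} = - \frac{-1}{-222} = - \frac{\left(-1\right) \left(-1\right)}{222} = \left(-1\right) \frac{1}{222} = - \frac{1}{222}$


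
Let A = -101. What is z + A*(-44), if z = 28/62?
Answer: 137778/31 ≈ 4444.5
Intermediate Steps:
z = 14/31 (z = 28*(1/62) = 14/31 ≈ 0.45161)
z + A*(-44) = 14/31 - 101*(-44) = 14/31 + 4444 = 137778/31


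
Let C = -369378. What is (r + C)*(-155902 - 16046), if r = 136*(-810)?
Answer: 82455600024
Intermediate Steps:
r = -110160
(r + C)*(-155902 - 16046) = (-110160 - 369378)*(-155902 - 16046) = -479538*(-171948) = 82455600024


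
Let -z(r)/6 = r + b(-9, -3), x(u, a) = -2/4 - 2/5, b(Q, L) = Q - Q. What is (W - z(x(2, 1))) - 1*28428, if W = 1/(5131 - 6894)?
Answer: -250640426/8815 ≈ -28433.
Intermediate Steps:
b(Q, L) = 0
x(u, a) = -9/10 (x(u, a) = -2*1/4 - 2*1/5 = -1/2 - 2/5 = -9/10)
z(r) = -6*r (z(r) = -6*(r + 0) = -6*r)
W = -1/1763 (W = 1/(-1763) = -1/1763 ≈ -0.00056721)
(W - z(x(2, 1))) - 1*28428 = (-1/1763 - (-6)*(-9)/10) - 1*28428 = (-1/1763 - 1*27/5) - 28428 = (-1/1763 - 27/5) - 28428 = -47606/8815 - 28428 = -250640426/8815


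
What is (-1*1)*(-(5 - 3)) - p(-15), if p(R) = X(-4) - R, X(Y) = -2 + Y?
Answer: -7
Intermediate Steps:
p(R) = -6 - R (p(R) = (-2 - 4) - R = -6 - R)
(-1*1)*(-(5 - 3)) - p(-15) = (-1*1)*(-(5 - 3)) - (-6 - 1*(-15)) = -(-1)*2 - (-6 + 15) = -1*(-2) - 1*9 = 2 - 9 = -7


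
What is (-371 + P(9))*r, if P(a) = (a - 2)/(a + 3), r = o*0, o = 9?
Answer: 0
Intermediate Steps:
r = 0 (r = 9*0 = 0)
P(a) = (-2 + a)/(3 + a)
(-371 + P(9))*r = (-371 + (-2 + 9)/(3 + 9))*0 = (-371 + 7/12)*0 = -4445/12*0 = 0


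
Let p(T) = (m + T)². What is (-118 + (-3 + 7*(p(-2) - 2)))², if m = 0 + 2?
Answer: 18225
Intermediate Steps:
m = 2
p(T) = (2 + T)²
(-118 + (-3 + 7*(p(-2) - 2)))² = (-118 + (-3 + 7*((2 - 2)² - 2)))² = (-118 + (-3 + 7*(0² - 2)))² = (-118 + (-3 + 7*(0 - 2)))² = (-118 + (-3 + 7*(-2)))² = (-118 + (-3 - 14))² = (-118 - 17)² = (-135)² = 18225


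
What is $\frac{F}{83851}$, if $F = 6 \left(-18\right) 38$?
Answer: $- \frac{4104}{83851} \approx -0.048944$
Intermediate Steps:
$F = -4104$ ($F = \left(-108\right) 38 = -4104$)
$\frac{F}{83851} = - \frac{4104}{83851}$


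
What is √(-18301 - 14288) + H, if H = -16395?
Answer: -16395 + 3*I*√3621 ≈ -16395.0 + 180.52*I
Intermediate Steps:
√(-18301 - 14288) + H = √(-18301 - 14288) - 16395 = √(-32589) - 16395 = 3*I*√3621 - 16395 = -16395 + 3*I*√3621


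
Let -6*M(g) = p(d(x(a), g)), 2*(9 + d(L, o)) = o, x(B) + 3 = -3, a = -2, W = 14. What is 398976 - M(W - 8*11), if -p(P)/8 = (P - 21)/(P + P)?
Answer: 27529277/69 ≈ 3.9898e+5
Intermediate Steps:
x(B) = -6 (x(B) = -3 - 3 = -6)
d(L, o) = -9 + o/2
p(P) = -4*(-21 + P)/P (p(P) = -8*(P - 21)/(P + P) = -8*(-21 + P)/(2*P) = -8*(-21 + P)*1/(2*P) = -4*(-21 + P)/P)
M(g) = ⅔ - 14/(-9 + g/2) (M(g) = -(-4 + 84/(-9 + g/2))/6 = ⅔ - 14/(-9 + g/2))
398976 - M(W - 8*11) = 398976 - 2*(-60 + (14 - 8*11))/(3*(-18 + (14 - 8*11))) = 398976 - 2*(-60 + (14 - 88))/(3*(-18 + (14 - 88))) = 398976 - 2*(-60 - 74)/(3*(-18 - 74)) = 398976 - 2*(-134)/(3*(-92)) = 398976 - 2*(-1)*(-134)/(3*92) = 398976 - 1*67/69 = 398976 - 67/69 = 27529277/69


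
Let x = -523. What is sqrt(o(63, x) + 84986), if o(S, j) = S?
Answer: sqrt(85049) ≈ 291.63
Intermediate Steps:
sqrt(o(63, x) + 84986) = sqrt(63 + 84986) = sqrt(85049)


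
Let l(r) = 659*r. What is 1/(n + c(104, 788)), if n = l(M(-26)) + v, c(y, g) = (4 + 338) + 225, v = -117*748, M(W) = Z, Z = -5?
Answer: -1/90244 ≈ -1.1081e-5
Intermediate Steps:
M(W) = -5
v = -87516
c(y, g) = 567 (c(y, g) = 342 + 225 = 567)
n = -90811 (n = 659*(-5) - 87516 = -3295 - 87516 = -90811)
1/(n + c(104, 788)) = 1/(-90811 + 567) = 1/(-90244) = -1/90244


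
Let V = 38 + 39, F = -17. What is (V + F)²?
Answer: 3600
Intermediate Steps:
V = 77
(V + F)² = (77 - 17)² = 60² = 3600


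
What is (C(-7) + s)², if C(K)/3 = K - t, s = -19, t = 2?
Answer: 2116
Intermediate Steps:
C(K) = -6 + 3*K (C(K) = 3*(K - 1*2) = 3*(K - 2) = 3*(-2 + K) = -6 + 3*K)
(C(-7) + s)² = ((-6 + 3*(-7)) - 19)² = ((-6 - 21) - 19)² = (-27 - 19)² = (-46)² = 2116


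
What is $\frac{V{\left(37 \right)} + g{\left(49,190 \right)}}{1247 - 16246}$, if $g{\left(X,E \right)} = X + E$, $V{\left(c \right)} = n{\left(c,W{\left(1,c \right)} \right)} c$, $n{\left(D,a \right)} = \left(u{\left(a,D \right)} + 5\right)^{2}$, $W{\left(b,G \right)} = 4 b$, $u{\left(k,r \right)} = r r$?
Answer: $- \frac{69851651}{14999} \approx -4657.1$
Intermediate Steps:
$u{\left(k,r \right)} = r^{2}$
$n{\left(D,a \right)} = \left(5 + D^{2}\right)^{2}$ ($n{\left(D,a \right)} = \left(D^{2} + 5\right)^{2} = \left(5 + D^{2}\right)^{2}$)
$V{\left(c \right)} = c \left(5 + c^{2}\right)^{2}$ ($V{\left(c \right)} = \left(5 + c^{2}\right)^{2} c = c \left(5 + c^{2}\right)^{2}$)
$g{\left(X,E \right)} = E + X$
$\frac{V{\left(37 \right)} + g{\left(49,190 \right)}}{1247 - 16246} = \frac{37 \left(5 + 37^{2}\right)^{2} + \left(190 + 49\right)}{1247 - 16246} = \frac{37 \left(5 + 1369\right)^{2} + 239}{-14999} = \left(37 \cdot 1374^{2} + 239\right) \left(- \frac{1}{14999}\right) = \left(37 \cdot 1887876 + 239\right) \left(- \frac{1}{14999}\right) = \left(69851412 + 239\right) \left(- \frac{1}{14999}\right) = 69851651 \left(- \frac{1}{14999}\right) = - \frac{69851651}{14999}$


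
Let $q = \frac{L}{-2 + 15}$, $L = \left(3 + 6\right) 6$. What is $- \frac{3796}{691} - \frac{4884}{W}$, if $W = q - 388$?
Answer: $\frac{12465466}{1724045} \approx 7.2304$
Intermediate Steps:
$L = 54$ ($L = 9 \cdot 6 = 54$)
$q = \frac{54}{13}$ ($q = \frac{54}{-2 + 15} = \frac{54}{13} \approx 4.1538$)
$W = - \frac{4990}{13}$ ($W = \frac{54}{13} - 388 = - \frac{4990}{13} \approx -383.85$)
$- \frac{3796}{691} - \frac{4884}{W} = - \frac{3796}{691} - \frac{4884}{- \frac{4990}{13}} = \left(-3796\right) \frac{1}{691} - - \frac{31746}{2495} = - \frac{3796}{691} + \frac{31746}{2495} = \frac{12465466}{1724045}$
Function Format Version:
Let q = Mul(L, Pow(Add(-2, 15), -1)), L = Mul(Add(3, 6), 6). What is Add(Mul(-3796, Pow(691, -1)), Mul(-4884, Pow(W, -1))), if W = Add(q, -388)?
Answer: Rational(12465466, 1724045) ≈ 7.2304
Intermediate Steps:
L = 54 (L = Mul(9, 6) = 54)
q = Rational(54, 13) (q = Mul(54, Pow(Add(-2, 15), -1)) = Mul(54, Pow(13, -1)) = Mul(54, Rational(1, 13)) = Rational(54, 13) ≈ 4.1538)
W = Rational(-4990, 13) (W = Add(Rational(54, 13), -388) = Rational(-4990, 13) ≈ -383.85)
Add(Mul(-3796, Pow(691, -1)), Mul(-4884, Pow(W, -1))) = Add(Mul(-3796, Pow(691, -1)), Mul(-4884, Pow(Rational(-4990, 13), -1))) = Add(Mul(-3796, Rational(1, 691)), Mul(-4884, Rational(-13, 4990))) = Add(Rational(-3796, 691), Rational(31746, 2495)) = Rational(12465466, 1724045)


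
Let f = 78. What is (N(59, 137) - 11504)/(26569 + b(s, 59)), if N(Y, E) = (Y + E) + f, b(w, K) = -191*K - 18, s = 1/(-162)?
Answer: -5615/7641 ≈ -0.73485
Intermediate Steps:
s = -1/162 ≈ -0.0061728
b(w, K) = -18 - 191*K
N(Y, E) = 78 + E + Y (N(Y, E) = (Y + E) + 78 = (E + Y) + 78 = 78 + E + Y)
(N(59, 137) - 11504)/(26569 + b(s, 59)) = ((78 + 137 + 59) - 11504)/(26569 + (-18 - 191*59)) = (274 - 11504)/(26569 + (-18 - 11269)) = -11230/(26569 - 11287) = -11230/15282 = -11230*1/15282 = -5615/7641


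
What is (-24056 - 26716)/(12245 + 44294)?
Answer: -50772/56539 ≈ -0.89800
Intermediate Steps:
(-24056 - 26716)/(12245 + 44294) = -50772/56539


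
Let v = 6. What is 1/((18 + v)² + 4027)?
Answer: 1/4603 ≈ 0.00021725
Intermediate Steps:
1/((18 + v)² + 4027) = 1/((18 + 6)² + 4027) = 1/(24² + 4027) = 1/(576 + 4027) = 1/4603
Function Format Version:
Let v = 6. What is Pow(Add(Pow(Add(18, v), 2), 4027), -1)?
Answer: Rational(1, 4603) ≈ 0.00021725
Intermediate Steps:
Pow(Add(Pow(Add(18, v), 2), 4027), -1) = Pow(Add(Pow(Add(18, 6), 2), 4027), -1) = Pow(Add(Pow(24, 2), 4027), -1) = Pow(Add(576, 4027), -1) = Pow(4603, -1) = Rational(1, 4603)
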